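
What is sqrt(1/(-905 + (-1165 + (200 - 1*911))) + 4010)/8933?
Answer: sqrt(3445908981)/8280891 ≈ 0.0070888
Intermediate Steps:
sqrt(1/(-905 + (-1165 + (200 - 1*911))) + 4010)/8933 = sqrt(1/(-905 + (-1165 + (200 - 911))) + 4010)*(1/8933) = sqrt(1/(-905 + (-1165 - 711)) + 4010)*(1/8933) = sqrt(1/(-905 - 1876) + 4010)*(1/8933) = sqrt(1/(-2781) + 4010)*(1/8933) = sqrt(-1/2781 + 4010)*(1/8933) = sqrt(11151809/2781)*(1/8933) = (sqrt(3445908981)/927)*(1/8933) = sqrt(3445908981)/8280891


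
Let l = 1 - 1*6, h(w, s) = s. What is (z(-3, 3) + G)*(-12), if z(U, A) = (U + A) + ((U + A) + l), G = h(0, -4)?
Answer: 108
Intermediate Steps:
G = -4
l = -5 (l = 1 - 6 = -5)
z(U, A) = -5 + 2*A + 2*U (z(U, A) = (U + A) + ((U + A) - 5) = (A + U) + ((A + U) - 5) = (A + U) + (-5 + A + U) = -5 + 2*A + 2*U)
(z(-3, 3) + G)*(-12) = ((-5 + 2*3 + 2*(-3)) - 4)*(-12) = ((-5 + 6 - 6) - 4)*(-12) = (-5 - 4)*(-12) = -9*(-12) = 108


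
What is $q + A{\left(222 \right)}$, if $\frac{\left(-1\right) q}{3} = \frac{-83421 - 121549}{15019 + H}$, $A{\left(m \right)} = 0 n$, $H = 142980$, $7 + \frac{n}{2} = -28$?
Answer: $\frac{614910}{157999} \approx 3.8919$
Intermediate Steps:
$n = -70$ ($n = -14 + 2 \left(-28\right) = -14 - 56 = -70$)
$A{\left(m \right)} = 0$ ($A{\left(m \right)} = 0 \left(-70\right) = 0$)
$q = \frac{614910}{157999}$ ($q = - 3 \frac{-83421 - 121549}{15019 + 142980} = - 3 \left(- \frac{204970}{157999}\right) = - 3 \left(\left(-204970\right) \frac{1}{157999}\right) = \left(-3\right) \left(- \frac{204970}{157999}\right) = \frac{614910}{157999} \approx 3.8919$)
$q + A{\left(222 \right)} = \frac{614910}{157999} + 0 = \frac{614910}{157999}$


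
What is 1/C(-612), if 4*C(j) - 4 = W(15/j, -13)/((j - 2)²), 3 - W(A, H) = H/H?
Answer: 753992/753993 ≈ 1.0000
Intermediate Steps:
W(A, H) = 2 (W(A, H) = 3 - H/H = 3 - 1*1 = 3 - 1 = 2)
C(j) = 1 + 1/(2*(-2 + j)²) (C(j) = 1 + (2/((j - 2)²))/4 = 1 + (2/((-2 + j)²))/4 = 1 + (2/(-2 + j)²)/4 = 1 + 1/(2*(-2 + j)²))
1/C(-612) = 1/(1 + 1/(2*(-2 - 612)²)) = 1/(1 + (½)/(-614)²) = 1/(1 + (½)*(1/376996)) = 1/(1 + 1/753992) = 1/(753993/753992) = 753992/753993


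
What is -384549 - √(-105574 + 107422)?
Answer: -384549 - 2*√462 ≈ -3.8459e+5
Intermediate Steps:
-384549 - √(-105574 + 107422) = -384549 - √1848 = -384549 - 2*√462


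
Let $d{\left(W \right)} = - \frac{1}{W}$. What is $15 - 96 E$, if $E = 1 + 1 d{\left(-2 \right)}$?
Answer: $-129$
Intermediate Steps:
$E = \frac{3}{2}$ ($E = 1 + 1 \left(- \frac{1}{-2}\right) = 1 + 1 \left(\left(-1\right) \left(- \frac{1}{2}\right)\right) = 1 + 1 \cdot \frac{1}{2} = 1 + \frac{1}{2} = \frac{3}{2} \approx 1.5$)
$15 - 96 E = 15 - 144 = -129$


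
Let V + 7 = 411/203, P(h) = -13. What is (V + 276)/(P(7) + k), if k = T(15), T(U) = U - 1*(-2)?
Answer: 27509/406 ≈ 67.756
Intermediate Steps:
T(U) = 2 + U (T(U) = U + 2 = 2 + U)
V = -1010/203 (V = -7 + 411/203 = -1010/203 ≈ -4.9754)
k = 17 (k = 2 + 15 = 17)
(V + 276)/(P(7) + k) = (-1010/203 + 276)/(-13 + 17) = (55018/203)/4 = (55018/203)*(1/4) = 27509/406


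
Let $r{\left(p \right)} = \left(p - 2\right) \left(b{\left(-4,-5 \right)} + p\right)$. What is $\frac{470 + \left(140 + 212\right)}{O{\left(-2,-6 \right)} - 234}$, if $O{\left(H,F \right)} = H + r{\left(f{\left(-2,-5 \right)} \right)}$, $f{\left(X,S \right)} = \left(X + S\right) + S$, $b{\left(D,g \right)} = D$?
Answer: $- \frac{137}{2} \approx -68.5$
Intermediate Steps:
$f{\left(X,S \right)} = X + 2 S$ ($f{\left(X,S \right)} = \left(S + X\right) + S = X + 2 S$)
$r{\left(p \right)} = \left(-4 + p\right) \left(-2 + p\right)$ ($r{\left(p \right)} = \left(p - 2\right) \left(-4 + p\right) = \left(-2 + p\right) \left(-4 + p\right) = \left(-4 + p\right) \left(-2 + p\right)$)
$O{\left(H,F \right)} = 224 + H$ ($O{\left(H,F \right)} = H + \left(8 + \left(-2 + 2 \left(-5\right)\right)^{2} - 6 \left(-2 + 2 \left(-5\right)\right)\right) = H + \left(8 + \left(-2 - 10\right)^{2} - 6 \left(-2 - 10\right)\right) = H + \left(8 + \left(-12\right)^{2} - -72\right) = H + \left(8 + 144 + 72\right) = H + 224 = 224 + H$)
$\frac{470 + \left(140 + 212\right)}{O{\left(-2,-6 \right)} - 234} = \frac{470 + \left(140 + 212\right)}{\left(224 - 2\right) - 234} = \frac{470 + 352}{222 - 234} = \frac{822}{-12} = 822 \left(- \frac{1}{12}\right) = - \frac{137}{2}$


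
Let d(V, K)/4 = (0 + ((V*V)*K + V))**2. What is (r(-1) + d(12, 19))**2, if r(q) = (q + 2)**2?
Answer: 912403463004289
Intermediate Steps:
d(V, K) = 4*(V + K*V**2)**2 (d(V, K) = 4*(0 + ((V*V)*K + V))**2 = 4*(0 + (V**2*K + V))**2 = 4*(0 + (K*V**2 + V))**2 = 4*(0 + (V + K*V**2))**2 = 4*(V + K*V**2)**2)
r(q) = (2 + q)**2
(r(-1) + d(12, 19))**2 = ((2 - 1)**2 + 4*12**2*(1 + 19*12)**2)**2 = (1**2 + 4*144*(1 + 228)**2)**2 = (1 + 4*144*229**2)**2 = (1 + 4*144*52441)**2 = (1 + 30206016)**2 = 30206017**2 = 912403463004289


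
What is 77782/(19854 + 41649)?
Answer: 77782/61503 ≈ 1.2647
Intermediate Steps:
77782/(19854 + 41649) = 77782/61503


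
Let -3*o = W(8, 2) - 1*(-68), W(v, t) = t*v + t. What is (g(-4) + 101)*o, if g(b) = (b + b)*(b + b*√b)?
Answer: -11438/3 - 5504*I/3 ≈ -3812.7 - 1834.7*I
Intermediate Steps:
g(b) = 2*b*(b + b^(3/2)) (g(b) = (2*b)*(b + b^(3/2)) = 2*b*(b + b^(3/2)))
W(v, t) = t + t*v
o = -86/3 (o = -(2*(1 + 8) - 1*(-68))/3 = -(2*9 + 68)/3 = -(18 + 68)/3 = -⅓*86 = -86/3 ≈ -28.667)
(g(-4) + 101)*o = ((2*(-4)² + 2*(-4)^(5/2)) + 101)*(-86/3) = ((2*16 + 2*(32*I)) + 101)*(-86/3) = ((32 + 64*I) + 101)*(-86/3) = (133 + 64*I)*(-86/3) = -11438/3 - 5504*I/3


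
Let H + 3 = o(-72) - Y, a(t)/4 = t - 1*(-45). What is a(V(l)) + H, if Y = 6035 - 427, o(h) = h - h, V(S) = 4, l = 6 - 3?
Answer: -5415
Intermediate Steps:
l = 3
o(h) = 0
a(t) = 180 + 4*t (a(t) = 4*(t - 1*(-45)) = 4*(t + 45) = 4*(45 + t) = 180 + 4*t)
Y = 5608
H = -5611 (H = -3 + (0 - 1*5608) = -3 + (0 - 5608) = -3 - 5608 = -5611)
a(V(l)) + H = (180 + 4*4) - 5611 = (180 + 16) - 5611 = 196 - 5611 = -5415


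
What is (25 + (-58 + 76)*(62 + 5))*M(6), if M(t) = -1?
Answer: -1231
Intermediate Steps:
(25 + (-58 + 76)*(62 + 5))*M(6) = (25 + (-58 + 76)*(62 + 5))*(-1) = (25 + 18*67)*(-1) = (25 + 1206)*(-1) = 1231*(-1) = -1231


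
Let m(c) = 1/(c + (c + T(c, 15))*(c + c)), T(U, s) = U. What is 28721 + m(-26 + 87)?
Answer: 429235346/14945 ≈ 28721.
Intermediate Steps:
m(c) = 1/(c + 4*c²) (m(c) = 1/(c + (c + c)*(c + c)) = 1/(c + (2*c)*(2*c)) = 1/(c + 4*c²))
28721 + m(-26 + 87) = 28721 + 1/((-26 + 87)*(1 + 4*(-26 + 87))) = 28721 + 1/(61*(1 + 4*61)) = 28721 + 1/(61*(1 + 244)) = 28721 + (1/61)/245 = 28721 + (1/61)*(1/245) = 28721 + 1/14945 = 429235346/14945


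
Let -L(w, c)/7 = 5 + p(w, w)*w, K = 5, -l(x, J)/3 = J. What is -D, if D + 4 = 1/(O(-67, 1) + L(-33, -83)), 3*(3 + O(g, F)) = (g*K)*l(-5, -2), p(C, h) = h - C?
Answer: 2833/708 ≈ 4.0014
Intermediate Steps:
l(x, J) = -3*J
O(g, F) = -3 + 10*g (O(g, F) = -3 + ((g*5)*(-3*(-2)))/3 = -3 + ((5*g)*6)/3 = -3 + (30*g)/3 = -3 + 10*g)
L(w, c) = -35 (L(w, c) = -7*(5 + (w - w)*w) = -7*(5 + 0*w) = -7*(5 + 0) = -7*5 = -35)
D = -2833/708 (D = -4 + 1/((-3 + 10*(-67)) - 35) = -4 + 1/((-3 - 670) - 35) = -4 + 1/(-673 - 35) = -4 + 1/(-708) = -4 - 1/708 = -2833/708 ≈ -4.0014)
-D = -1*(-2833/708) = 2833/708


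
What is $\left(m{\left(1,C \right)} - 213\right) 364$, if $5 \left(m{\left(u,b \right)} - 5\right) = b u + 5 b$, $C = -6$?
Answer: $- \frac{391664}{5} \approx -78333.0$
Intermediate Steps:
$m{\left(u,b \right)} = 5 + b + \frac{b u}{5}$ ($m{\left(u,b \right)} = 5 + \frac{b u + 5 b}{5} = 5 + \frac{5 b + b u}{5} = 5 + \left(b + \frac{b u}{5}\right) = 5 + b + \frac{b u}{5}$)
$\left(m{\left(1,C \right)} - 213\right) 364 = \left(\left(5 - 6 + \frac{1}{5} \left(-6\right) 1\right) - 213\right) 364 = \left(\left(5 - 6 - \frac{6}{5}\right) - 213\right) 364 = \left(- \frac{11}{5} - 213\right) 364 = \left(- \frac{1076}{5}\right) 364 = - \frac{391664}{5}$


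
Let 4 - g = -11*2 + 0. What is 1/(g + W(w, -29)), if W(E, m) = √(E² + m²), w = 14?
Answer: -26/361 + √1037/361 ≈ 0.017181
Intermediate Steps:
g = 26 (g = 4 - (-11*2 + 0) = 4 - (-22 + 0) = 4 - 1*(-22) = 4 + 22 = 26)
1/(g + W(w, -29)) = 1/(26 + √(14² + (-29)²)) = 1/(26 + √(196 + 841)) = 1/(26 + √1037)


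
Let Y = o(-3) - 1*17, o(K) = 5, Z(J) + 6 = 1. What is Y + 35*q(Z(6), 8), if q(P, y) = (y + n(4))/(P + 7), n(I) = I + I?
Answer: 268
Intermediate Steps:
n(I) = 2*I
Z(J) = -5 (Z(J) = -6 + 1 = -5)
q(P, y) = (8 + y)/(7 + P) (q(P, y) = (y + 2*4)/(P + 7) = (y + 8)/(7 + P) = (8 + y)/(7 + P))
Y = -12 (Y = 5 - 1*17 = 5 - 17 = -12)
Y + 35*q(Z(6), 8) = -12 + 35*((8 + 8)/(7 - 5)) = -12 + 35*(16/2) = -12 + 35*((½)*16) = -12 + 35*8 = -12 + 280 = 268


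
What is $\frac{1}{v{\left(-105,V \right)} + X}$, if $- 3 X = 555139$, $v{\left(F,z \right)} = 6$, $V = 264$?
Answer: $- \frac{3}{555121} \approx -5.4042 \cdot 10^{-6}$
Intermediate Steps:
$X = - \frac{555139}{3}$ ($X = \left(- \frac{1}{3}\right) 555139 = - \frac{555139}{3} \approx -1.8505 \cdot 10^{5}$)
$\frac{1}{v{\left(-105,V \right)} + X} = \frac{1}{6 - \frac{555139}{3}} = \frac{1}{- \frac{555121}{3}} = - \frac{3}{555121}$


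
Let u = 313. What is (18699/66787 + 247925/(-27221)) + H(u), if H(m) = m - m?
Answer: -16049161496/1818008927 ≈ -8.8279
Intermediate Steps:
H(m) = 0
(18699/66787 + 247925/(-27221)) + H(u) = (18699/66787 + 247925/(-27221)) + 0 = (18699*(1/66787) + 247925*(-1/27221)) + 0 = (18699/66787 - 247925/27221) + 0 = -16049161496/1818008927 + 0 = -16049161496/1818008927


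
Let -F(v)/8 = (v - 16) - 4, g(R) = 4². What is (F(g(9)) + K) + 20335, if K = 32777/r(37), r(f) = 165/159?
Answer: 2857366/55 ≈ 51952.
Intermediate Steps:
r(f) = 55/53 (r(f) = 165*(1/159) = 55/53)
g(R) = 16
F(v) = 160 - 8*v (F(v) = -8*((v - 16) - 4) = -8*((-16 + v) - 4) = -8*(-20 + v) = 160 - 8*v)
K = 1737181/55 (K = 32777/(55/53) = 32777*(53/55) = 1737181/55 ≈ 31585.)
(F(g(9)) + K) + 20335 = ((160 - 8*16) + 1737181/55) + 20335 = ((160 - 128) + 1737181/55) + 20335 = (32 + 1737181/55) + 20335 = 1738941/55 + 20335 = 2857366/55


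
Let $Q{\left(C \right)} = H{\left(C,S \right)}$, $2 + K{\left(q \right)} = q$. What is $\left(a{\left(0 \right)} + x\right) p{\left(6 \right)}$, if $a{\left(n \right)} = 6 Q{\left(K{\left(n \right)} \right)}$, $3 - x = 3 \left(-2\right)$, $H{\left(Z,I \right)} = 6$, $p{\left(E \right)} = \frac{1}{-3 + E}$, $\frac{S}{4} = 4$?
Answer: $15$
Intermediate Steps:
$K{\left(q \right)} = -2 + q$
$S = 16$ ($S = 4 \cdot 4 = 16$)
$x = 9$ ($x = 3 - 3 \left(-2\right) = 3 - -6 = 3 + 6 = 9$)
$Q{\left(C \right)} = 6$
$a{\left(n \right)} = 36$ ($a{\left(n \right)} = 6 \cdot 6 = 36$)
$\left(a{\left(0 \right)} + x\right) p{\left(6 \right)} = \frac{36 + 9}{-3 + 6} = \frac{45}{3} = 45 \cdot \frac{1}{3} = 15$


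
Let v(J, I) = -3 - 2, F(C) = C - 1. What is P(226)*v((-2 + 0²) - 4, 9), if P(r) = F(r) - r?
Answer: 5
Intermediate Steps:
F(C) = -1 + C
P(r) = -1 (P(r) = (-1 + r) - r = -1)
v(J, I) = -5
P(226)*v((-2 + 0²) - 4, 9) = -1*(-5) = 5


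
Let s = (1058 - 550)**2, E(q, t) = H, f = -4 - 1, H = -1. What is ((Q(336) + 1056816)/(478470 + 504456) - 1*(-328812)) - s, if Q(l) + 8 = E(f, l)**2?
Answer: 69541105457/982926 ≈ 70749.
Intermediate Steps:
f = -5
E(q, t) = -1
Q(l) = -7 (Q(l) = -8 + (-1)**2 = -8 + 1 = -7)
s = 258064 (s = 508**2 = 258064)
((Q(336) + 1056816)/(478470 + 504456) - 1*(-328812)) - s = ((-7 + 1056816)/(478470 + 504456) - 1*(-328812)) - 1*258064 = (1056809/982926 + 328812) - 258064 = 323198920721/982926 - 258064 = 69541105457/982926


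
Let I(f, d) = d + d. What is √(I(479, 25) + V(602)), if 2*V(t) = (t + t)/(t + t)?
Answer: √202/2 ≈ 7.1063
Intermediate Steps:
I(f, d) = 2*d
V(t) = ½ (V(t) = ((t + t)/(t + t))/2 = ((2*t)/((2*t)))/2 = ((2*t)*(1/(2*t)))/2 = (½)*1 = ½)
√(I(479, 25) + V(602)) = √(2*25 + ½) = √(50 + ½) = √(101/2) = √202/2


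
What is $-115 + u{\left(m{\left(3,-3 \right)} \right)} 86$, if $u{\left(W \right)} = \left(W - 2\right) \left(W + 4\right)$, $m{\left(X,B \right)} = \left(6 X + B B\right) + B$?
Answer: $52861$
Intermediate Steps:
$m{\left(X,B \right)} = B + B^{2} + 6 X$ ($m{\left(X,B \right)} = \left(6 X + B^{2}\right) + B = \left(B^{2} + 6 X\right) + B = B + B^{2} + 6 X$)
$u{\left(W \right)} = \left(-2 + W\right) \left(4 + W\right)$
$-115 + u{\left(m{\left(3,-3 \right)} \right)} 86 = -115 + \left(-8 + \left(-3 + \left(-3\right)^{2} + 6 \cdot 3\right)^{2} + 2 \left(-3 + \left(-3\right)^{2} + 6 \cdot 3\right)\right) 86 = -115 + \left(-8 + \left(-3 + 9 + 18\right)^{2} + 2 \left(-3 + 9 + 18\right)\right) 86 = -115 + \left(-8 + 24^{2} + 2 \cdot 24\right) 86 = -115 + \left(-8 + 576 + 48\right) 86 = -115 + 616 \cdot 86 = -115 + 52976 = 52861$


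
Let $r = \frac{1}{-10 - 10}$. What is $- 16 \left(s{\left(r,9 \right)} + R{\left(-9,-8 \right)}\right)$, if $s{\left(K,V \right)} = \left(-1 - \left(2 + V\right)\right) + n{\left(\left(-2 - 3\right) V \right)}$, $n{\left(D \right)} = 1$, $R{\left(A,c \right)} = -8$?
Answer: $304$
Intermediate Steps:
$r = - \frac{1}{20}$ ($r = \frac{1}{-20} = - \frac{1}{20} \approx -0.05$)
$s{\left(K,V \right)} = -2 - V$ ($s{\left(K,V \right)} = \left(-1 - \left(2 + V\right)\right) + 1 = \left(-3 - V\right) + 1 = -2 - V$)
$- 16 \left(s{\left(r,9 \right)} + R{\left(-9,-8 \right)}\right) = - 16 \left(\left(-2 - 9\right) - 8\right) = - 16 \left(-11 - 8\right) = \left(-16\right) \left(-19\right) = 304$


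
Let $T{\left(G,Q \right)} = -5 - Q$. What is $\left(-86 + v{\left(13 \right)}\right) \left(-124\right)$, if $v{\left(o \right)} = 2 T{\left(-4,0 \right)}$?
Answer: $11904$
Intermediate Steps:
$v{\left(o \right)} = -10$ ($v{\left(o \right)} = 2 \left(-5 - 0\right) = 2 \left(-5 + 0\right) = 2 \left(-5\right) = -10$)
$\left(-86 + v{\left(13 \right)}\right) \left(-124\right) = \left(-86 - 10\right) \left(-124\right) = \left(-96\right) \left(-124\right) = 11904$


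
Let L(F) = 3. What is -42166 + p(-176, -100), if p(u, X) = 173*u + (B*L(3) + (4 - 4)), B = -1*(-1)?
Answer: -72611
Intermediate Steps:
B = 1
p(u, X) = 3 + 173*u (p(u, X) = 173*u + (1*3 + (4 - 4)) = 173*u + (3 + 0) = 173*u + 3 = 3 + 173*u)
-42166 + p(-176, -100) = -42166 + (3 + 173*(-176)) = -42166 + (3 - 30448) = -42166 - 30445 = -72611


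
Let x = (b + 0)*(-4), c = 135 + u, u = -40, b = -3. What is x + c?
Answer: 107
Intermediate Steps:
c = 95 (c = 135 - 40 = 95)
x = 12 (x = (-3 + 0)*(-4) = -3*(-4) = 12)
x + c = 12 + 95 = 107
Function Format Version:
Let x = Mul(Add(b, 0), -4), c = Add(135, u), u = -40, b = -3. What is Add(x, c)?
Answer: 107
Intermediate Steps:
c = 95 (c = Add(135, -40) = 95)
x = 12 (x = Mul(Add(-3, 0), -4) = Mul(-3, -4) = 12)
Add(x, c) = Add(12, 95) = 107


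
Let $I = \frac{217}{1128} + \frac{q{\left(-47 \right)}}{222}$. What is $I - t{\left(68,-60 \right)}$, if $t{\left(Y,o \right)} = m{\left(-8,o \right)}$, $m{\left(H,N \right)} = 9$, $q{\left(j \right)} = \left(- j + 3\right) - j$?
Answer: $- \frac{116453}{13912} \approx -8.3707$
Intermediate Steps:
$q{\left(j \right)} = 3 - 2 j$ ($q{\left(j \right)} = \left(3 - j\right) - j = 3 - 2 j$)
$t{\left(Y,o \right)} = 9$
$I = \frac{8755}{13912}$ ($I = \frac{217}{1128} + \frac{3 - -94}{222} = 217 \cdot \frac{1}{1128} + \left(3 + 94\right) \frac{1}{222} = \frac{217}{1128} + 97 \cdot \frac{1}{222} = \frac{217}{1128} + \frac{97}{222} = \frac{8755}{13912} \approx 0.62931$)
$I - t{\left(68,-60 \right)} = \frac{8755}{13912} - 9 = - \frac{116453}{13912}$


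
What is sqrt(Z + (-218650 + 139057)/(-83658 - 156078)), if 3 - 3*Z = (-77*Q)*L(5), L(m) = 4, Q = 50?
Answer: sqrt(73776604107486)/119868 ≈ 71.657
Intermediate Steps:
Z = 15403/3 (Z = 1 - (-77*50)*4/3 = 1 - (-3850)*4/3 = 1 - 1/3*(-15400) = 1 + 15400/3 = 15403/3 ≈ 5134.3)
sqrt(Z + (-218650 + 139057)/(-83658 - 156078)) = sqrt(15403/3 + (-218650 + 139057)/(-83658 - 156078)) = sqrt(15403/3 - 79593/(-239736)) = sqrt(15403/3 - 79593*(-1/239736)) = sqrt(15403/3 + 26531/79912) = sqrt(1230964129/239736) = sqrt(73776604107486)/119868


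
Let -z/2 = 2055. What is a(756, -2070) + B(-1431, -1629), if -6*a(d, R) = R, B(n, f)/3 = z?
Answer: -11985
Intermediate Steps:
z = -4110 (z = -2*2055 = -4110)
B(n, f) = -12330 (B(n, f) = 3*(-4110) = -12330)
a(d, R) = -R/6
a(756, -2070) + B(-1431, -1629) = -1/6*(-2070) - 12330 = 345 - 12330 = -11985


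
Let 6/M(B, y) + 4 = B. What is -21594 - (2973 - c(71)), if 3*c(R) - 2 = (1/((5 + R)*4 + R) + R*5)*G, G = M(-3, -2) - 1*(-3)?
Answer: -607819/25 ≈ -24313.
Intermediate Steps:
M(B, y) = 6/(-4 + B)
G = 15/7 (G = 6/(-4 - 3) - 1*(-3) = 6/(-7) + 3 = 6*(-⅐) + 3 = -6/7 + 3 = 15/7 ≈ 2.1429)
c(R) = ⅔ + 5/(7*(20 + 5*R)) + 25*R/7 (c(R) = ⅔ + ((1/((5 + R)*4 + R) + R*5)*(15/7))/3 = ⅔ + ((1/((20 + 4*R) + R) + 5*R)*(15/7))/3 = ⅔ + ((1/(20 + 5*R) + 5*R)*(15/7))/3 = ⅔ + (15/(7*(20 + 5*R)) + 75*R/7)/3 = ⅔ + (5/(7*(20 + 5*R)) + 25*R/7) = ⅔ + 5/(7*(20 + 5*R)) + 25*R/7)
-21594 - (2973 - c(71)) = -21594 - (2973 - (59 + 75*71² + 314*71)/(21*(4 + 71))) = -21594 - (2973 - (59 + 75*5041 + 22294)/(21*75)) = -21594 - (2973 - (59 + 378075 + 22294)/(21*75)) = -21594 - (2973 - 400428/(21*75)) = -21594 - (2973 - 1*6356/25) = -21594 - (2973 - 6356/25) = -21594 - 1*67969/25 = -21594 - 67969/25 = -607819/25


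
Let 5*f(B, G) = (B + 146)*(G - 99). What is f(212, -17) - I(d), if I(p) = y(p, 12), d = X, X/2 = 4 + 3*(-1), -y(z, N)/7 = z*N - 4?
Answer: -40828/5 ≈ -8165.6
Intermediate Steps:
y(z, N) = 28 - 7*N*z (y(z, N) = -7*(z*N - 4) = -7*(N*z - 4) = -7*(-4 + N*z) = 28 - 7*N*z)
X = 2 (X = 2*(4 + 3*(-1)) = 2*(4 - 3) = 2*1 = 2)
f(B, G) = (-99 + G)*(146 + B)/5 (f(B, G) = ((B + 146)*(G - 99))/5 = ((146 + B)*(-99 + G))/5 = ((-99 + G)*(146 + B))/5 = (-99 + G)*(146 + B)/5)
d = 2
I(p) = 28 - 84*p (I(p) = 28 - 7*12*p = 28 - 84*p)
f(212, -17) - I(d) = (-14454/5 - 99/5*212 + (146/5)*(-17) + (⅕)*212*(-17)) - (28 - 84*2) = (-14454/5 - 20988/5 - 2482/5 - 3604/5) - (28 - 168) = -41528/5 - 1*(-140) = -41528/5 + 140 = -40828/5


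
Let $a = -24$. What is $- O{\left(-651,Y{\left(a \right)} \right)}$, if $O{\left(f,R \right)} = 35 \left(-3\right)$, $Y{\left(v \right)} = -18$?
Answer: $105$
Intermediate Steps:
$O{\left(f,R \right)} = -105$
$- O{\left(-651,Y{\left(a \right)} \right)} = \left(-1\right) \left(-105\right) = 105$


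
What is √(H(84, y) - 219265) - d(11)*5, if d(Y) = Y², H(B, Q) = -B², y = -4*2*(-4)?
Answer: -605 + I*√226321 ≈ -605.0 + 475.73*I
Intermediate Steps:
y = 32 (y = -8*(-4) = 32)
√(H(84, y) - 219265) - d(11)*5 = √(-1*84² - 219265) - 11²*5 = √(-1*7056 - 219265) - 121*5 = √(-7056 - 219265) - 1*605 = √(-226321) - 605 = I*√226321 - 605 = -605 + I*√226321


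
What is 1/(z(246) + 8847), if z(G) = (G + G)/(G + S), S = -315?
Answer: 23/203317 ≈ 0.00011312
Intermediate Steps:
z(G) = 2*G/(-315 + G) (z(G) = (G + G)/(G - 315) = (2*G)/(-315 + G) = 2*G/(-315 + G))
1/(z(246) + 8847) = 1/(2*246/(-315 + 246) + 8847) = 1/(2*246/(-69) + 8847) = 1/(2*246*(-1/69) + 8847) = 1/(-164/23 + 8847) = 1/(203317/23) = 23/203317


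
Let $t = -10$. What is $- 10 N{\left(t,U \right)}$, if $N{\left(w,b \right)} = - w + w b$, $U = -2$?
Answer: $-300$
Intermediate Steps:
$N{\left(w,b \right)} = - w + b w$
$- 10 N{\left(t,U \right)} = - 10 \left(- 10 \left(-1 - 2\right)\right) = - 10 \left(\left(-10\right) \left(-3\right)\right) = \left(-10\right) 30 = -300$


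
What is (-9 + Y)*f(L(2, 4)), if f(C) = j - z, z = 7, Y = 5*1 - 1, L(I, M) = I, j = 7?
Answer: 0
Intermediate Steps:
Y = 4 (Y = 5 - 1 = 4)
f(C) = 0 (f(C) = 7 - 1*7 = 7 - 7 = 0)
(-9 + Y)*f(L(2, 4)) = (-9 + 4)*0 = -5*0 = 0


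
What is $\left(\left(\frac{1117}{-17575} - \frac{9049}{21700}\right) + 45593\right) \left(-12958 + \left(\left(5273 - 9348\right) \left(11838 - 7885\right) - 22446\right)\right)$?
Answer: $- \frac{11228365590855129063}{15255100} \approx -7.3604 \cdot 10^{11}$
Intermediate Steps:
$\left(\left(\frac{1117}{-17575} - \frac{9049}{21700}\right) + 45593\right) \left(-12958 + \left(\left(5273 - 9348\right) \left(11838 - 7885\right) - 22446\right)\right) = \left(\left(1117 \left(- \frac{1}{17575}\right) - \frac{9049}{21700}\right) + 45593\right) \left(-12958 - 16130921\right) = \left(\left(- \frac{1117}{17575} - \frac{9049}{21700}\right) + 45593\right) \left(-12958 - 16130921\right) = \left(- \frac{7331003}{15255100} + 45593\right) \left(-12958 - 16130921\right) = \frac{695518443297}{15255100} \left(-16143879\right) = - \frac{11228365590855129063}{15255100}$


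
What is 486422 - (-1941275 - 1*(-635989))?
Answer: 1791708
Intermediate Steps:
486422 - (-1941275 - 1*(-635989)) = 486422 - (-1941275 + 635989) = 486422 - 1*(-1305286) = 486422 + 1305286 = 1791708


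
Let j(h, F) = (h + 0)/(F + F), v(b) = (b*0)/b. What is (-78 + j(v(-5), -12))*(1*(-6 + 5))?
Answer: 78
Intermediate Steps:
v(b) = 0 (v(b) = 0/b = 0)
j(h, F) = h/(2*F) (j(h, F) = h/((2*F)) = h*(1/(2*F)) = h/(2*F))
(-78 + j(v(-5), -12))*(1*(-6 + 5)) = (-78 + (1/2)*0/(-12))*(1*(-6 + 5)) = (-78 + (1/2)*0*(-1/12))*(1*(-1)) = (-78 + 0)*(-1) = -78*(-1) = 78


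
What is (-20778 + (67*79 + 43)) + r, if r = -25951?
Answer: -41393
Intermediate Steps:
(-20778 + (67*79 + 43)) + r = (-20778 + (67*79 + 43)) - 25951 = (-20778 + (5293 + 43)) - 25951 = (-20778 + 5336) - 25951 = -15442 - 25951 = -41393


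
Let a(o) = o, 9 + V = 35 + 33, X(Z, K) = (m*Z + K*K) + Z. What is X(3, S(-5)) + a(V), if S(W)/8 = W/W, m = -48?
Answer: -18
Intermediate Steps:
S(W) = 8 (S(W) = 8*(W/W) = 8*1 = 8)
X(Z, K) = K**2 - 47*Z (X(Z, K) = (-48*Z + K*K) + Z = (-48*Z + K**2) + Z = (K**2 - 48*Z) + Z = K**2 - 47*Z)
V = 59 (V = -9 + (35 + 33) = -9 + 68 = 59)
X(3, S(-5)) + a(V) = (8**2 - 47*3) + 59 = (64 - 141) + 59 = -77 + 59 = -18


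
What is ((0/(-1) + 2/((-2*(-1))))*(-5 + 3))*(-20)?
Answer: 40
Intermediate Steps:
((0/(-1) + 2/((-2*(-1))))*(-5 + 3))*(-20) = ((0*(-1) + 2/2)*(-2))*(-20) = ((0 + 2*(½))*(-2))*(-20) = ((0 + 1)*(-2))*(-20) = (1*(-2))*(-20) = -2*(-20) = 40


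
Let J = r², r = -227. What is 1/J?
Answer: 1/51529 ≈ 1.9407e-5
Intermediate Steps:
J = 51529 (J = (-227)² = 51529)
1/J = 1/51529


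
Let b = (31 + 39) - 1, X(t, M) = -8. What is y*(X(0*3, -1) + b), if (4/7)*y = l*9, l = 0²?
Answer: 0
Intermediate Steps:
l = 0
b = 69 (b = 70 - 1 = 69)
y = 0 (y = 7*(0*9)/4 = (7/4)*0 = 0)
y*(X(0*3, -1) + b) = 0*(-8 + 69) = 0*61 = 0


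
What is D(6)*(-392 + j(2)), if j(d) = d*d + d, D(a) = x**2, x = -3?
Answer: -3474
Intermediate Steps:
D(a) = 9 (D(a) = (-3)**2 = 9)
j(d) = d + d**2 (j(d) = d**2 + d = d + d**2)
D(6)*(-392 + j(2)) = 9*(-392 + 2*(1 + 2)) = 9*(-392 + 2*3) = 9*(-392 + 6) = 9*(-386) = -3474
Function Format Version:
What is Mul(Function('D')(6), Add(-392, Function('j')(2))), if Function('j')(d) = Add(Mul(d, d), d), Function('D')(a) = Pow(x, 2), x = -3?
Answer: -3474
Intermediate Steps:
Function('D')(a) = 9 (Function('D')(a) = Pow(-3, 2) = 9)
Function('j')(d) = Add(d, Pow(d, 2)) (Function('j')(d) = Add(Pow(d, 2), d) = Add(d, Pow(d, 2)))
Mul(Function('D')(6), Add(-392, Function('j')(2))) = Mul(9, Add(-392, Mul(2, Add(1, 2)))) = Mul(9, Add(-392, Mul(2, 3))) = Mul(9, Add(-392, 6)) = Mul(9, -386) = -3474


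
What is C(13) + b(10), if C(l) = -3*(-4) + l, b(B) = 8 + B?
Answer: 43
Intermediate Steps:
C(l) = 12 + l
C(13) + b(10) = (12 + 13) + (8 + 10) = 25 + 18 = 43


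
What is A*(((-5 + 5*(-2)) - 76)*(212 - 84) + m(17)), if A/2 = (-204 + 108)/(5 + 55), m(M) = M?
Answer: 186096/5 ≈ 37219.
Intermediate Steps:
A = -16/5 (A = 2*((-204 + 108)/(5 + 55)) = 2*(-96/60) = 2*(-96*1/60) = 2*(-8/5) = -16/5 ≈ -3.2000)
A*(((-5 + 5*(-2)) - 76)*(212 - 84) + m(17)) = -16*(((-5 + 5*(-2)) - 76)*(212 - 84) + 17)/5 = -16*(((-5 - 10) - 76)*128 + 17)/5 = -16*((-15 - 76)*128 + 17)/5 = -16*(-91*128 + 17)/5 = -16*(-11648 + 17)/5 = -16/5*(-11631) = 186096/5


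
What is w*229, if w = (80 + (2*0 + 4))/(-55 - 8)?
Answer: -916/3 ≈ -305.33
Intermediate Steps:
w = -4/3 (w = (80 + (0 + 4))/(-63) = (80 + 4)*(-1/63) = 84*(-1/63) = -4/3 ≈ -1.3333)
w*229 = -4/3*229 = -916/3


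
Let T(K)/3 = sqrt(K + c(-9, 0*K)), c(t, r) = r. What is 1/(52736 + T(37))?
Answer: 52736/2781085363 - 3*sqrt(37)/2781085363 ≈ 1.8956e-5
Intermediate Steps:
T(K) = 3*sqrt(K) (T(K) = 3*sqrt(K + 0*K) = 3*sqrt(K + 0) = 3*sqrt(K))
1/(52736 + T(37)) = 1/(52736 + 3*sqrt(37))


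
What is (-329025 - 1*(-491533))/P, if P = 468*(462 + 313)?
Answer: 40627/90675 ≈ 0.44805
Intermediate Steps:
P = 362700 (P = 468*775 = 362700)
(-329025 - 1*(-491533))/P = (-329025 - 1*(-491533))/362700 = (-329025 + 491533)*(1/362700) = 162508*(1/362700) = 40627/90675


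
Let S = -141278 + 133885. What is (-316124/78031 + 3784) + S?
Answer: -281930003/78031 ≈ -3613.1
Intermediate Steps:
S = -7393
(-316124/78031 + 3784) + S = (-316124/78031 + 3784) - 7393 = 294953180/78031 - 7393 = -281930003/78031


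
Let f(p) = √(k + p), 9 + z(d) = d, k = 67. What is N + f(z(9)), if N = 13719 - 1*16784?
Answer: -3065 + √67 ≈ -3056.8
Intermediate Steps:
z(d) = -9 + d
N = -3065 (N = 13719 - 16784 = -3065)
f(p) = √(67 + p)
N + f(z(9)) = -3065 + √(67 + (-9 + 9)) = -3065 + √(67 + 0) = -3065 + √67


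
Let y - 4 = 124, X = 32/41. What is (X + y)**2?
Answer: 27878400/1681 ≈ 16584.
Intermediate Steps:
X = 32/41 (X = 32*(1/41) = 32/41 ≈ 0.78049)
y = 128 (y = 4 + 124 = 128)
(X + y)**2 = (32/41 + 128)**2 = (5280/41)**2 = 27878400/1681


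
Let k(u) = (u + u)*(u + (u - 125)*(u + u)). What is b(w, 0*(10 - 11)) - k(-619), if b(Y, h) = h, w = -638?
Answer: 1139520814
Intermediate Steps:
k(u) = 2*u*(u + 2*u*(-125 + u)) (k(u) = (2*u)*(u + (-125 + u)*(2*u)) = (2*u)*(u + 2*u*(-125 + u)) = 2*u*(u + 2*u*(-125 + u)))
b(w, 0*(10 - 11)) - k(-619) = 0*(10 - 11) - (-619)²*(-498 + 4*(-619)) = 0*(-1) - 383161*(-498 - 2476) = 0 - 383161*(-2974) = 0 - 1*(-1139520814) = 0 + 1139520814 = 1139520814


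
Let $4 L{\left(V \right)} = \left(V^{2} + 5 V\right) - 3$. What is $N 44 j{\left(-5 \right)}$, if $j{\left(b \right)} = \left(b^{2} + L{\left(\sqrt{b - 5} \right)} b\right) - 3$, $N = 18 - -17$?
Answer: $58905 - 9625 i \sqrt{10} \approx 58905.0 - 30437.0 i$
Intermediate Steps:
$L{\left(V \right)} = - \frac{3}{4} + \frac{V^{2}}{4} + \frac{5 V}{4}$ ($L{\left(V \right)} = \frac{\left(V^{2} + 5 V\right) - 3}{4} = \frac{-3 + V^{2} + 5 V}{4} = - \frac{3}{4} + \frac{V^{2}}{4} + \frac{5 V}{4}$)
$N = 35$ ($N = 18 + 17 = 35$)
$j{\left(b \right)} = -3 + b^{2} + b \left(-2 + \frac{b}{4} + \frac{5 \sqrt{-5 + b}}{4}\right)$ ($j{\left(b \right)} = \left(b^{2} + \left(- \frac{3}{4} + \frac{\left(\sqrt{b - 5}\right)^{2}}{4} + \frac{5 \sqrt{b - 5}}{4}\right) b\right) - 3 = \left(b^{2} + \left(- \frac{3}{4} + \frac{\left(\sqrt{-5 + b}\right)^{2}}{4} + \frac{5 \sqrt{-5 + b}}{4}\right) b\right) - 3 = \left(b^{2} + \left(- \frac{3}{4} + \frac{-5 + b}{4} + \frac{5 \sqrt{-5 + b}}{4}\right) b\right) - 3 = \left(b^{2} + \left(- \frac{3}{4} + \left(- \frac{5}{4} + \frac{b}{4}\right) + \frac{5 \sqrt{-5 + b}}{4}\right) b\right) - 3 = \left(b^{2} + \left(-2 + \frac{b}{4} + \frac{5 \sqrt{-5 + b}}{4}\right) b\right) - 3 = \left(b^{2} + b \left(-2 + \frac{b}{4} + \frac{5 \sqrt{-5 + b}}{4}\right)\right) - 3 = -3 + b^{2} + b \left(-2 + \frac{b}{4} + \frac{5 \sqrt{-5 + b}}{4}\right)$)
$N 44 j{\left(-5 \right)} = 35 \cdot 44 \left(-3 + \left(-5\right)^{2} + \frac{1}{4} \left(-5\right) \left(-8 - 5 + 5 \sqrt{-5 - 5}\right)\right) = 1540 \left(-3 + 25 + \frac{1}{4} \left(-5\right) \left(-8 - 5 + 5 \sqrt{-10}\right)\right) = 1540 \left(-3 + 25 + \frac{1}{4} \left(-5\right) \left(-8 - 5 + 5 i \sqrt{10}\right)\right) = 1540 \left(-3 + 25 + \frac{1}{4} \left(-5\right) \left(-13 + 5 i \sqrt{10}\right)\right) = 1540 \left(-3 + 25 + \left(\frac{65}{4} - \frac{25 i \sqrt{10}}{4}\right)\right) = 1540 \left(\frac{153}{4} - \frac{25 i \sqrt{10}}{4}\right) = 58905 - 9625 i \sqrt{10}$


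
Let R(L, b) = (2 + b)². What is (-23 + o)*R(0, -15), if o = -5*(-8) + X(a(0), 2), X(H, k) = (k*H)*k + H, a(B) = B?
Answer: 2873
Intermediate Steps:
X(H, k) = H + H*k² (X(H, k) = (H*k)*k + H = H*k² + H = H + H*k²)
o = 40 (o = -5*(-8) + 0*(1 + 2²) = 40 + 0*(1 + 4) = 40 + 0*5 = 40 + 0 = 40)
(-23 + o)*R(0, -15) = (-23 + 40)*(2 - 15)² = 17*(-13)² = 17*169 = 2873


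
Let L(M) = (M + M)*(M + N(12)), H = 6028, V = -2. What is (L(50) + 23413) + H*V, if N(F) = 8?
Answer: 17157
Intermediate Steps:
L(M) = 2*M*(8 + M) (L(M) = (M + M)*(M + 8) = (2*M)*(8 + M) = 2*M*(8 + M))
(L(50) + 23413) + H*V = (2*50*(8 + 50) + 23413) + 6028*(-2) = (2*50*58 + 23413) - 12056 = (5800 + 23413) - 12056 = 29213 - 12056 = 17157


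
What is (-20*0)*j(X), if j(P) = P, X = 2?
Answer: 0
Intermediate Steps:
(-20*0)*j(X) = -20*0*2 = 0*2 = 0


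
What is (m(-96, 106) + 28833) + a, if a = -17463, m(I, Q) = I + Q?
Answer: 11380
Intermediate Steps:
(m(-96, 106) + 28833) + a = ((-96 + 106) + 28833) - 17463 = (10 + 28833) - 17463 = 28843 - 17463 = 11380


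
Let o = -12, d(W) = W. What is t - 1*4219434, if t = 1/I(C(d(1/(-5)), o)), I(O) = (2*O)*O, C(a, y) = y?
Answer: -1215196991/288 ≈ -4.2194e+6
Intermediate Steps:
I(O) = 2*O²
t = 1/288 (t = 1/(2*(-12)²) = 1/(2*144) = 1/288 ≈ 0.0034722)
t - 1*4219434 = 1/288 - 1*4219434 = 1/288 - 4219434 = -1215196991/288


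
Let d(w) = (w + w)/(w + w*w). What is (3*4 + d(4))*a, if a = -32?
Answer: -1984/5 ≈ -396.80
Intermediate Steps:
d(w) = 2*w/(w + w**2) (d(w) = (2*w)/(w + w**2) = 2*w/(w + w**2))
(3*4 + d(4))*a = (3*4 + 2/(1 + 4))*(-32) = (12 + 2/5)*(-32) = (62/5)*(-32) = -1984/5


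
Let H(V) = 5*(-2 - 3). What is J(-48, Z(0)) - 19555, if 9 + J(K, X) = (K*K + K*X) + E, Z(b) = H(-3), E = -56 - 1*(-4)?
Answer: -16112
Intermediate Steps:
E = -52 (E = -56 + 4 = -52)
H(V) = -25 (H(V) = 5*(-5) = -25)
Z(b) = -25
J(K, X) = -61 + K**2 + K*X (J(K, X) = -9 + ((K*K + K*X) - 52) = -9 + ((K**2 + K*X) - 52) = -9 + (-52 + K**2 + K*X) = -61 + K**2 + K*X)
J(-48, Z(0)) - 19555 = (-61 + (-48)**2 - 48*(-25)) - 19555 = (-61 + 2304 + 1200) - 19555 = 3443 - 19555 = -16112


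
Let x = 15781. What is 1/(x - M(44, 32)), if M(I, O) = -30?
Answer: 1/15811 ≈ 6.3247e-5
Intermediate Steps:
1/(x - M(44, 32)) = 1/(15781 - 1*(-30)) = 1/(15781 + 30) = 1/15811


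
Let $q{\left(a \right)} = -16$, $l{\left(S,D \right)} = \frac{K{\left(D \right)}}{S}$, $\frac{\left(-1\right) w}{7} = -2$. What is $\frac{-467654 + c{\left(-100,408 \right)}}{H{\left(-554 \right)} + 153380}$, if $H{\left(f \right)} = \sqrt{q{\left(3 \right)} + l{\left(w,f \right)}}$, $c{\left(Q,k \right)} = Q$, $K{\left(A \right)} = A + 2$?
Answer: $- \frac{125552189910}{41169492797} + \frac{233877 i \sqrt{679}}{41169492797} \approx -3.0496 + 0.00014803 i$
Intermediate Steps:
$K{\left(A \right)} = 2 + A$
$w = 14$ ($w = \left(-7\right) \left(-2\right) = 14$)
$l{\left(S,D \right)} = \frac{2 + D}{S}$
$H{\left(f \right)} = \sqrt{- \frac{111}{7} + \frac{f}{14}}$ ($H{\left(f \right)} = \sqrt{-16 + \frac{2 + f}{14}} = \sqrt{-16 + \left(\frac{1}{7} + \frac{f}{14}\right)} = \sqrt{- \frac{111}{7} + \frac{f}{14}}$)
$\frac{-467654 + c{\left(-100,408 \right)}}{H{\left(-554 \right)} + 153380} = \frac{-467654 - 100}{\frac{\sqrt{-3108 + 14 \left(-554\right)}}{14} + 153380} = - \frac{467754}{\frac{\sqrt{-3108 - 7756}}{14} + 153380} = - \frac{467754}{\frac{\sqrt{-10864}}{14} + 153380} = - \frac{467754}{\frac{4 i \sqrt{679}}{14} + 153380} = - \frac{467754}{\frac{2 i \sqrt{679}}{7} + 153380} = - \frac{467754}{153380 + \frac{2 i \sqrt{679}}{7}}$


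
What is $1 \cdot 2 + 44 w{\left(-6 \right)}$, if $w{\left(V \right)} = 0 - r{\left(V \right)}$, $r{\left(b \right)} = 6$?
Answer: $-262$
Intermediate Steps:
$w{\left(V \right)} = -6$ ($w{\left(V \right)} = 0 - 6 = -6$)
$1 \cdot 2 + 44 w{\left(-6 \right)} = 1 \cdot 2 + 44 \left(-6\right) = 2 - 264 = -262$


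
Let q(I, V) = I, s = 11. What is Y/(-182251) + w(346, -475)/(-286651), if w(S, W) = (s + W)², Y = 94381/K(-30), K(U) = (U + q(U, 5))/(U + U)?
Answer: -66292319327/52242431401 ≈ -1.2689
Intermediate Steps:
K(U) = 1 (K(U) = (U + U)/(U + U) = (2*U)/((2*U)) = (2*U)*(1/(2*U)) = 1)
Y = 94381 (Y = 94381/1 = 94381*1 = 94381)
w(S, W) = (11 + W)²
Y/(-182251) + w(346, -475)/(-286651) = 94381/(-182251) + (11 - 475)²/(-286651) = 94381*(-1/182251) + (-464)²*(-1/286651) = -94381/182251 + 215296*(-1/286651) = -94381/182251 - 215296/286651 = -66292319327/52242431401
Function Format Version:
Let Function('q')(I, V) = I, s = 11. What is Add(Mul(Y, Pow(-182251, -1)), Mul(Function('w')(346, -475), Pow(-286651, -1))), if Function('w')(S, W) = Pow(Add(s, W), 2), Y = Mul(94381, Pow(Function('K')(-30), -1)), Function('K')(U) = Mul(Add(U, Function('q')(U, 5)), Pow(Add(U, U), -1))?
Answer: Rational(-66292319327, 52242431401) ≈ -1.2689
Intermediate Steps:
Function('K')(U) = 1 (Function('K')(U) = Mul(Add(U, U), Pow(Add(U, U), -1)) = Mul(Mul(2, U), Pow(Mul(2, U), -1)) = Mul(Mul(2, U), Mul(Rational(1, 2), Pow(U, -1))) = 1)
Y = 94381 (Y = Mul(94381, Pow(1, -1)) = Mul(94381, 1) = 94381)
Function('w')(S, W) = Pow(Add(11, W), 2)
Add(Mul(Y, Pow(-182251, -1)), Mul(Function('w')(346, -475), Pow(-286651, -1))) = Add(Mul(94381, Pow(-182251, -1)), Mul(Pow(Add(11, -475), 2), Pow(-286651, -1))) = Add(Mul(94381, Rational(-1, 182251)), Mul(Pow(-464, 2), Rational(-1, 286651))) = Add(Rational(-94381, 182251), Mul(215296, Rational(-1, 286651))) = Add(Rational(-94381, 182251), Rational(-215296, 286651)) = Rational(-66292319327, 52242431401)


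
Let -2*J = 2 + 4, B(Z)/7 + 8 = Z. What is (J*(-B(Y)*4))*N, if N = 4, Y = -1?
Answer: -3024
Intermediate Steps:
B(Z) = -56 + 7*Z
J = -3 (J = -(2 + 4)/2 = -1/2*6 = -3)
(J*(-B(Y)*4))*N = -3*(-(-56 + 7*(-1)))*4*4 = -3*(-(-56 - 7))*4*4 = -3*(-1*(-63))*4*4 = -189*4*4 = -3*252*4 = -756*4 = -3024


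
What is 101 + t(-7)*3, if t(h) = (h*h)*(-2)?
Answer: -193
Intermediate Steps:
t(h) = -2*h**2 (t(h) = h**2*(-2) = -2*h**2)
101 + t(-7)*3 = 101 - 2*(-7)**2*3 = 101 - 2*49*3 = 101 - 98*3 = 101 - 294 = -193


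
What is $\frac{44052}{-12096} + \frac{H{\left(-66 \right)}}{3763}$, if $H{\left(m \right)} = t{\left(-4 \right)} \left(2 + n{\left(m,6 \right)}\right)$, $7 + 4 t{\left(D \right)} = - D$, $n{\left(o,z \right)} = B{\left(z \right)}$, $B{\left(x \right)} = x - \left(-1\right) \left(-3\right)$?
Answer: $- \frac{13817753}{3793104} \approx -3.6429$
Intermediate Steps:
$B{\left(x \right)} = -3 + x$ ($B{\left(x \right)} = x - 3 = -3 + x$)
$n{\left(o,z \right)} = -3 + z$
$t{\left(D \right)} = - \frac{7}{4} - \frac{D}{4}$ ($t{\left(D \right)} = - \frac{7}{4} + \frac{\left(-1\right) D}{4} = - \frac{7}{4} - \frac{D}{4}$)
$H{\left(m \right)} = - \frac{15}{4}$ ($H{\left(m \right)} = \left(- \frac{7}{4} - -1\right) \left(2 + \left(-3 + 6\right)\right) = \left(- \frac{7}{4} + 1\right) \left(2 + 3\right) = \left(- \frac{3}{4}\right) 5 = - \frac{15}{4}$)
$\frac{44052}{-12096} + \frac{H{\left(-66 \right)}}{3763} = \frac{44052}{-12096} - \frac{15}{4 \cdot 3763} = 44052 \left(- \frac{1}{12096}\right) - \frac{15}{15052} = - \frac{3671}{1008} - \frac{15}{15052} = - \frac{13817753}{3793104}$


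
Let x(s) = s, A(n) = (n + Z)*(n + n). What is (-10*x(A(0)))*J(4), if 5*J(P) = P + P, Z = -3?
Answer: 0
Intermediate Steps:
A(n) = 2*n*(-3 + n) (A(n) = (n - 3)*(n + n) = (-3 + n)*(2*n) = 2*n*(-3 + n))
J(P) = 2*P/5 (J(P) = (P + P)/5 = (2*P)/5 = 2*P/5)
(-10*x(A(0)))*J(4) = (-20*0*(-3 + 0))*((⅖)*4) = -20*0*(-3)*(8/5) = -10*0*(8/5) = 0*(8/5) = 0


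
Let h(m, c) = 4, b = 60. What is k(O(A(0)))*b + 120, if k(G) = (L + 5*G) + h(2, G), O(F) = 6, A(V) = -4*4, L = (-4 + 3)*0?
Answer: 2160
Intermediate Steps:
L = 0 (L = -1*0 = 0)
A(V) = -16
k(G) = 4 + 5*G (k(G) = (0 + 5*G) + 4 = 5*G + 4 = 4 + 5*G)
k(O(A(0)))*b + 120 = (4 + 5*6)*60 + 120 = (4 + 30)*60 + 120 = 34*60 + 120 = 2040 + 120 = 2160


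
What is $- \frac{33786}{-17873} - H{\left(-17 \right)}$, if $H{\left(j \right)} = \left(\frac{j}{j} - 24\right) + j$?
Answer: $\frac{748706}{17873} \approx 41.89$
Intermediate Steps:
$H{\left(j \right)} = -23 + j$ ($H{\left(j \right)} = \left(1 - 24\right) + j = -23 + j$)
$- \frac{33786}{-17873} - H{\left(-17 \right)} = - \frac{33786}{-17873} - \left(-23 - 17\right) = \left(-33786\right) \left(- \frac{1}{17873}\right) - -40 = \frac{33786}{17873} + 40 = \frac{748706}{17873}$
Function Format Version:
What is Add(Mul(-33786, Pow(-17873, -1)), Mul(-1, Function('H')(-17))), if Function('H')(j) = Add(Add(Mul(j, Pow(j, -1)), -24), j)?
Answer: Rational(748706, 17873) ≈ 41.890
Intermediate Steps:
Function('H')(j) = Add(-23, j) (Function('H')(j) = Add(Add(1, -24), j) = Add(-23, j))
Add(Mul(-33786, Pow(-17873, -1)), Mul(-1, Function('H')(-17))) = Add(Mul(-33786, Pow(-17873, -1)), Mul(-1, Add(-23, -17))) = Add(Mul(-33786, Rational(-1, 17873)), Mul(-1, -40)) = Add(Rational(33786, 17873), 40) = Rational(748706, 17873)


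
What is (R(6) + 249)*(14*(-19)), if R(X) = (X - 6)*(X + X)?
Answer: -66234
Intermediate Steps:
R(X) = 2*X*(-6 + X) (R(X) = (-6 + X)*(2*X) = 2*X*(-6 + X))
(R(6) + 249)*(14*(-19)) = (2*6*(-6 + 6) + 249)*(14*(-19)) = (2*6*0 + 249)*(-266) = (0 + 249)*(-266) = 249*(-266) = -66234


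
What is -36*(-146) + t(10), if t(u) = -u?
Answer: 5246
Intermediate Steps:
-36*(-146) + t(10) = -36*(-146) - 1*10 = 5256 - 10 = 5246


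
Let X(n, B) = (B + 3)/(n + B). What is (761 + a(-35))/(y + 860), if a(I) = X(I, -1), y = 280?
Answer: 13697/20520 ≈ 0.66749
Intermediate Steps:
X(n, B) = (3 + B)/(B + n)
a(I) = 2/(-1 + I) (a(I) = (3 - 1)/(-1 + I) = 2/(-1 + I))
(761 + a(-35))/(y + 860) = (761 + 2/(-1 - 35))/(280 + 860) = (761 + 2/(-36))/1140 = (761 + 2*(-1/36))*(1/1140) = (761 - 1/18)*(1/1140) = (13697/18)*(1/1140) = 13697/20520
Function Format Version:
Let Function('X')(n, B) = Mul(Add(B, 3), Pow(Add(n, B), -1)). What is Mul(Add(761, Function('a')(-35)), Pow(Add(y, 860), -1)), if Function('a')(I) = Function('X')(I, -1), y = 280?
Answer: Rational(13697, 20520) ≈ 0.66749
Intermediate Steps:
Function('X')(n, B) = Mul(Pow(Add(B, n), -1), Add(3, B)) (Function('X')(n, B) = Mul(Add(3, B), Pow(Add(B, n), -1)) = Mul(Pow(Add(B, n), -1), Add(3, B)))
Function('a')(I) = Mul(2, Pow(Add(-1, I), -1)) (Function('a')(I) = Mul(Pow(Add(-1, I), -1), Add(3, -1)) = Mul(Pow(Add(-1, I), -1), 2) = Mul(2, Pow(Add(-1, I), -1)))
Mul(Add(761, Function('a')(-35)), Pow(Add(y, 860), -1)) = Mul(Add(761, Mul(2, Pow(Add(-1, -35), -1))), Pow(Add(280, 860), -1)) = Mul(Add(761, Mul(2, Pow(-36, -1))), Pow(1140, -1)) = Mul(Add(761, Mul(2, Rational(-1, 36))), Rational(1, 1140)) = Mul(Add(761, Rational(-1, 18)), Rational(1, 1140)) = Mul(Rational(13697, 18), Rational(1, 1140)) = Rational(13697, 20520)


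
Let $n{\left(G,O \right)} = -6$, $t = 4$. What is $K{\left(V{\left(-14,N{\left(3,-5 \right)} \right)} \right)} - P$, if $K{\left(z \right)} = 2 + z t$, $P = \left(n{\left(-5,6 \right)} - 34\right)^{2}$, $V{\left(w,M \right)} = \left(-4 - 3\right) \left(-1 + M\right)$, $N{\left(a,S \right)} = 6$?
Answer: $-1738$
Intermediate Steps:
$V{\left(w,M \right)} = 7 - 7 M$ ($V{\left(w,M \right)} = - 7 \left(-1 + M\right) = 7 - 7 M$)
$P = 1600$ ($P = \left(-6 - 34\right)^{2} = \left(-40\right)^{2} = 1600$)
$K{\left(z \right)} = 2 + 4 z$ ($K{\left(z \right)} = 2 + z 4 = 2 + 4 z$)
$K{\left(V{\left(-14,N{\left(3,-5 \right)} \right)} \right)} - P = \left(2 + 4 \left(7 - 42\right)\right) - 1600 = \left(2 + 4 \left(-35\right)\right) - 1600 = \left(2 - 140\right) - 1600 = -138 - 1600 = -1738$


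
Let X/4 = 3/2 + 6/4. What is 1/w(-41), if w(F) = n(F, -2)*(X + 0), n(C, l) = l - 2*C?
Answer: 1/960 ≈ 0.0010417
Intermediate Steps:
X = 12 (X = 4*(3/2 + 6/4) = 4*(3*(½) + 6*(¼)) = 4*(3/2 + 3/2) = 4*3 = 12)
w(F) = -24 - 24*F (w(F) = (-2 - 2*F)*(12 + 0) = (-2 - 2*F)*12 = -24 - 24*F)
1/w(-41) = 1/(-24 - 24*(-41)) = 1/(-24 + 984) = 1/960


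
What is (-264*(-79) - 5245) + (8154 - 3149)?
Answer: 20616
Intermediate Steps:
(-264*(-79) - 5245) + (8154 - 3149) = (20856 - 5245) + 5005 = 15611 + 5005 = 20616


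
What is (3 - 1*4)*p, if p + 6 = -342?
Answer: 348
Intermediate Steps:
p = -348 (p = -6 - 342 = -348)
(3 - 1*4)*p = (3 - 1*4)*(-348) = (3 - 4)*(-348) = -1*(-348) = 348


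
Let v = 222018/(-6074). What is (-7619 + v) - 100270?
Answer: -327769902/3037 ≈ -1.0793e+5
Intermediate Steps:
v = -111009/3037 (v = 222018*(-1/6074) = -111009/3037 ≈ -36.552)
(-7619 + v) - 100270 = (-7619 - 111009/3037) - 100270 = -23249912/3037 - 100270 = -327769902/3037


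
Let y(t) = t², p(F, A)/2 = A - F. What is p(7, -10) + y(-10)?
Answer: 66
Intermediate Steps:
p(F, A) = -2*F + 2*A (p(F, A) = 2*(A - F) = -2*F + 2*A)
p(7, -10) + y(-10) = (-2*7 + 2*(-10)) + (-10)² = (-14 - 20) + 100 = -34 + 100 = 66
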